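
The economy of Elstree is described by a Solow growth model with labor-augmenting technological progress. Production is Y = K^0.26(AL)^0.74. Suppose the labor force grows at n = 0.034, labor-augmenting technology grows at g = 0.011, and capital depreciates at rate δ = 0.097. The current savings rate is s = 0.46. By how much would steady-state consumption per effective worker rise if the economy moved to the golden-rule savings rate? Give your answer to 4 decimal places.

The effective depreciation rate is n + g + δ = 0.034 + 0.011 + 0.097 = 0.142.
Current steady state (s = 0.46): k* = (0.46/0.142)^(1/0.74) ≈ 4.8958, y* = 4.8958^0.26 ≈ 1.5113, c* = (1−0.46)·1.5113 ≈ 0.8161.
At the golden rule the marginal product of capital equals n+g+δ: 0.26·k^(0.26−1) = 0.142. Solving, k_gold = (0.26/0.142)^(1/0.74) ≈ 2.2645.
y_gold = 2.2645^0.26 ≈ 1.2368, c_gold = y_gold − 0.142·k_gold ≈ 0.9152.
Gain: Δc = 0.9152 − 0.8161 ≈ 0.0991.

Δc ≈ 0.0991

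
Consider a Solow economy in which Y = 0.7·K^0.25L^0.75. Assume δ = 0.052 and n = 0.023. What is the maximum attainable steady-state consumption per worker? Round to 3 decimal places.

c_gold ≈ 0.696

Capital per worker breaks even when investment replaces (n + δ)·k; here n + δ = 0.075.
Golden rule sets MPK = n+δ: 0.25·0.7·k^(0.25−1) = 0.075, so k_gold = (0.25·0.7/0.075)^(1/0.75) ≈ 3.0948.
y_gold = 0.7·3.0948^0.25 ≈ 0.9284.
c_gold = y_gold − (n+δ)·k_gold = 0.9284 − 0.075·3.0948 ≈ 0.6963.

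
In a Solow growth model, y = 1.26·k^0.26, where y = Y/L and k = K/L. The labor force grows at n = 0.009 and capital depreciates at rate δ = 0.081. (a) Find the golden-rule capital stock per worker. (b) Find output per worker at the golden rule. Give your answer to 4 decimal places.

The effective depreciation rate is n + δ = 0.009 + 0.081 = 0.09.
Maximizing c = f(k) − (n+δ)·k gives f'(k) = n+δ, i.e. 0.26·1.26·k^(0.26−1) = 0.09, so k_gold = (0.26·1.26/0.09)^(1/0.74) ≈ 5.7312.
y_gold = 1.26·5.7312^0.26 ≈ 1.9839.

(a) k_gold ≈ 5.7312; (b) y_gold ≈ 1.9839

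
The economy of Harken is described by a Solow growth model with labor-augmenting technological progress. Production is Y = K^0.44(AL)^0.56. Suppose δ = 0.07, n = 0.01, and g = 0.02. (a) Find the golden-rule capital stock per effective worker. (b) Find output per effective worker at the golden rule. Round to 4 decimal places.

(a) k_gold ≈ 14.0936; (b) y_gold ≈ 3.2031

Break-even investment rate: n + g + δ = 0.01 + 0.02 + 0.07 = 0.1.
Setting f'(k) = n+g+δ gives 0.44·k^(0.44−1) = 0.1, hence k_gold = (0.44/0.1)^(1/0.56) ≈ 14.0936.
y_gold = 14.0936^0.44 ≈ 3.2031.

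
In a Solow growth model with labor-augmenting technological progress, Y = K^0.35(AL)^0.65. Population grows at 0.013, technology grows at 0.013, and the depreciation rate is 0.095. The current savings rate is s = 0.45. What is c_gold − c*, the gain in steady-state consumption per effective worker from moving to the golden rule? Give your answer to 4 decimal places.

Capital per effective worker breaks even when investment replaces (n + g + δ)·k; here n + g + δ = 0.121.
Current steady state (s = 0.45): k* = (0.45/0.121)^(1/0.65) ≈ 7.5436, y* = 7.5436^0.35 ≈ 2.0284, c* = (1−0.45)·2.0284 ≈ 1.1156.
At the golden rule the marginal product of capital equals n+g+δ: 0.35·k^(0.35−1) = 0.121. Solving, k_gold = (0.35/0.121)^(1/0.65) ≈ 5.1247.
y_gold = 5.1247^0.35 ≈ 1.7717, c_gold = y_gold − 0.121·k_gold ≈ 1.1516.
Gain: Δc = 1.1516 − 1.1156 ≈ 0.0360.

Δc ≈ 0.0360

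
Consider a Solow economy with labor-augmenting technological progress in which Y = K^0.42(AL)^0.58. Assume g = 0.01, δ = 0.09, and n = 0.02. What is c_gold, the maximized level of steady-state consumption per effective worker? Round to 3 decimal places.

c_gold ≈ 1.437

n + g + δ = 0.02 + 0.01 + 0.09 = 0.12.
At the golden rule the marginal product of capital equals n+g+δ: 0.42·k^(0.42−1) = 0.12. Solving, k_gold = (0.42/0.12)^(1/0.58) ≈ 8.6706.
y_gold = 8.6706^0.42 ≈ 2.4773.
c_gold = y_gold − (n+g+δ)·k_gold = 2.4773 − 0.12·8.6706 ≈ 1.4368.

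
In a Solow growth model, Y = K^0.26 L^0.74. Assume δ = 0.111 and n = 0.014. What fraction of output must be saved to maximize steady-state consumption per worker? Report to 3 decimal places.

n + δ = 0.014 + 0.111 = 0.125.
At the golden rule MPK = n+δ, and in any Cobb-Douglas steady state s = (n+δ)·k/y = MPK·k/y = capital's share 0.26.

s_gold = 0.260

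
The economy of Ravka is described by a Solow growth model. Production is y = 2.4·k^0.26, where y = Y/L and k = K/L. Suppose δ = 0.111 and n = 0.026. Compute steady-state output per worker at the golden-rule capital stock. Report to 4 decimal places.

Capital per worker breaks even when investment replaces (n + δ)·k; here n + δ = 0.137.
At the golden rule the marginal product of capital equals n+δ: 0.26·2.4·k^(0.26−1) = 0.137. Solving, k_gold = (0.26·2.4/0.137)^(1/0.74) ≈ 7.7592.
Output: y_gold = 2.4·k_gold^0.26 = 2.4·7.7592^0.26 ≈ 4.0885.

y_gold ≈ 4.0885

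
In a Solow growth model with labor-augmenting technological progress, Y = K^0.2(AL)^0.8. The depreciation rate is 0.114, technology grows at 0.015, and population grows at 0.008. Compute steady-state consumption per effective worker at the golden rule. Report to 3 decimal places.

c_gold ≈ 0.879

Break-even investment rate: n + g + δ = 0.008 + 0.015 + 0.114 = 0.137.
Golden rule sets MPK = n+g+δ: 0.2·k^(0.2−1) = 0.137, so k_gold = (0.2/0.137)^(1/0.8) ≈ 1.6047.
y_gold = 1.6047^0.2 ≈ 1.0992.
c_gold = y_gold − (n+g+δ)·k_gold = 1.0992 − 0.137·1.6047 ≈ 0.8794.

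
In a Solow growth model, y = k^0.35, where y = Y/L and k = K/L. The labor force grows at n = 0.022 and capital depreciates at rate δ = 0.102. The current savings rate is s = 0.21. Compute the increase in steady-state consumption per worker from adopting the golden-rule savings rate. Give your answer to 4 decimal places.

The effective depreciation rate is n + δ = 0.022 + 0.102 = 0.124.
Current steady state (s = 0.21): k* = (0.21/0.124)^(1/0.65) ≈ 2.2490, y* = 2.2490^0.35 ≈ 1.3280, c* = (1−0.21)·1.3280 ≈ 1.0491.
Maximizing c = f(k) − (n+δ)·k gives f'(k) = n+δ, i.e. 0.35·k^(0.35−1) = 0.124, so k_gold = (0.35/0.124)^(1/0.65) ≈ 4.9352.
y_gold = 4.9352^0.35 ≈ 1.7485, c_gold = y_gold − 0.124·k_gold ≈ 1.1365.
Gain: Δc = 1.1365 − 1.0491 ≈ 0.0874.

Δc ≈ 0.0874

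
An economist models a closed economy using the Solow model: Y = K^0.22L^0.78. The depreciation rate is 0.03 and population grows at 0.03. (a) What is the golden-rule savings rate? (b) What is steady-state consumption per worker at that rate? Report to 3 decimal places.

(a) s_gold = 0.220; (b) c_gold ≈ 1.125

Capital per worker breaks even when investment replaces (n + δ)·k; here n + δ = 0.06.
For Cobb-Douglas, s_gold equals capital's share: s_gold = 0.22.
At the golden rule the marginal product of capital equals n+δ: 0.22·k^(0.22−1) = 0.06. Solving, k_gold = (0.22/0.06)^(1/0.78) ≈ 5.2896.
y_gold = 5.2896^0.22 ≈ 1.4426; c_gold = (1−0.22)·y_gold ≈ 1.1252.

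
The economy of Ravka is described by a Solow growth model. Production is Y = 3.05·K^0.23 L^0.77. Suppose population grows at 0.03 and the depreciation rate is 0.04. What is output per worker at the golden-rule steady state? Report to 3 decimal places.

y_gold ≈ 6.071

n + δ = 0.03 + 0.04 = 0.07.
At the golden rule the marginal product of capital equals n+δ: 0.23·3.05·k^(0.23−1) = 0.07. Solving, k_gold = (0.23·3.05/0.07)^(1/0.77) ≈ 19.9484.
Output: y_gold = 3.05·k_gold^0.23 = 3.05·19.9484^0.23 ≈ 6.0713.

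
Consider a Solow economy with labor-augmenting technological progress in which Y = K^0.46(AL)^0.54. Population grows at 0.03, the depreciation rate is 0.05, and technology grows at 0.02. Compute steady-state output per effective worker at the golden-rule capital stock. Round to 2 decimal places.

Break-even investment rate: n + g + δ = 0.03 + 0.02 + 0.05 = 0.1.
Maximizing c = f(k) − (n+g+δ)·k gives f'(k) = n+g+δ, i.e. 0.46·k^(0.46−1) = 0.1, so k_gold = (0.46/0.1)^(1/0.54) ≈ 16.8783.
Output: y_gold = k_gold^0.46 = 16.8783^0.46 ≈ 3.6692.

y_gold ≈ 3.67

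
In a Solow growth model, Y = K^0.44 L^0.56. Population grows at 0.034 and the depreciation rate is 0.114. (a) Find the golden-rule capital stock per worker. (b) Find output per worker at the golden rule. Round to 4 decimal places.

The effective depreciation rate is n + δ = 0.034 + 0.114 = 0.148.
Setting f'(k) = n+δ gives 0.44·k^(0.44−1) = 0.148, hence k_gold = (0.44/0.148)^(1/0.56) ≈ 6.9982.
y_gold = 6.9982^0.44 ≈ 2.3539.

(a) k_gold ≈ 6.9982; (b) y_gold ≈ 2.3539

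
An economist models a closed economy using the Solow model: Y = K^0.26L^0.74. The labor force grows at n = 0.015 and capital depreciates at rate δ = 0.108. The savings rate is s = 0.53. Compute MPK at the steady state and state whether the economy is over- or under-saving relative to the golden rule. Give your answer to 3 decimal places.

over-saving; MPK ≈ 0.060

Break-even investment rate: n + δ = 0.015 + 0.108 = 0.123.
Steady-state k*: s·k^0.26 = 0.123·k gives k* = (0.53/0.123)^(1/0.74) ≈ 7.1988.
MPK = 0.26·7.1988^(-0.74) ≈ 0.0603.
MPK < n+δ = 0.123, so the economy is dynamically inefficient (over-saving).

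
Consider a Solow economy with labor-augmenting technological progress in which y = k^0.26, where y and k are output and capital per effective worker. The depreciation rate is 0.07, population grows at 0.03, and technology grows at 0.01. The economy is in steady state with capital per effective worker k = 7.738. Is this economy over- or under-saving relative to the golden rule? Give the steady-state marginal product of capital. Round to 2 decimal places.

Break-even investment rate: n + g + δ = 0.03 + 0.01 + 0.07 = 0.11.
MPK = 0.26·k^(0.26−1) = 0.26·7.738^(-0.74) ≈ 0.0572.
MPK < 0.11, so the economy is dynamically inefficient (over-saving).

over-saving; MPK ≈ 0.06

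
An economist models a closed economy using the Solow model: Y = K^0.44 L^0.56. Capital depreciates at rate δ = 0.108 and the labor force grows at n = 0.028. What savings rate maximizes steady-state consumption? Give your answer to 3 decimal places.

s_gold = 0.440

The effective depreciation rate is n + δ = 0.028 + 0.108 = 0.136.
At the golden rule MPK = n+δ, and in any Cobb-Douglas steady state s = (n+δ)·k/y = MPK·k/y = capital's share 0.44.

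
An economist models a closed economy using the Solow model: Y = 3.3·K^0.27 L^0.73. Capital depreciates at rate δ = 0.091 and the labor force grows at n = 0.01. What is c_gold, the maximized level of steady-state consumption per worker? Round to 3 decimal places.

c_gold ≈ 5.390

n + δ = 0.01 + 0.091 = 0.101.
Golden rule sets MPK = n+δ: 0.27·3.3·k^(0.27−1) = 0.101, so k_gold = (0.27·3.3/0.101)^(1/0.73) ≈ 19.7371.
y_gold = 3.3·19.7371^0.27 ≈ 7.3831.
c_gold = y_gold − (n+δ)·k_gold = 7.3831 − 0.101·19.7371 ≈ 5.3897.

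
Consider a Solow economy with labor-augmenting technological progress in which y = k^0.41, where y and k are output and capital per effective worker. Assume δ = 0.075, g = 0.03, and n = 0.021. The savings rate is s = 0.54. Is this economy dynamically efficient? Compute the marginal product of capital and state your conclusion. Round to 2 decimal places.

Break-even investment rate: n + g + δ = 0.021 + 0.03 + 0.075 = 0.126.
Steady-state k*: s·k^0.41 = 0.126·k gives k* = (0.54/0.126)^(1/0.59) ≈ 11.7822.
MPK = 0.41·11.7822^(-0.59) ≈ 0.0957.
MPK < n+g+δ = 0.126, so the economy is dynamically inefficient (over-saving).

dynamically inefficient; MPK ≈ 0.10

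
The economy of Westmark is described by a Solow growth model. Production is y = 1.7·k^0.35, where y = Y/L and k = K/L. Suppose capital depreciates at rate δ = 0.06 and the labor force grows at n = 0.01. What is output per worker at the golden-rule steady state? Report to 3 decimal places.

y_gold ≈ 5.382

n + δ = 0.01 + 0.06 = 0.07.
Setting f'(k) = n+δ gives 0.35·1.7·k^(0.35−1) = 0.07, hence k_gold = (0.35·1.7/0.07)^(1/0.65) ≈ 26.9076.
Output: y_gold = 1.7·k_gold^0.35 = 1.7·26.9076^0.35 ≈ 5.3815.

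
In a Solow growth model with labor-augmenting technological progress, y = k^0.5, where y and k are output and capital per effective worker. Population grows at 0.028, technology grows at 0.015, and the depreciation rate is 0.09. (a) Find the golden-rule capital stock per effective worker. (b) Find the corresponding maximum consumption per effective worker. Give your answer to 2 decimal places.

n + g + δ = 0.028 + 0.015 + 0.09 = 0.133.
At the golden rule the marginal product of capital equals n+g+δ: 0.5·k^(0.5−1) = 0.133. Solving, k_gold = (0.5/0.133)^(1/0.5) ≈ 14.1331.
y_gold = 14.1331^0.5 ≈ 3.7594; c_gold = y_gold − 0.133·k_gold ≈ 1.8797.

(a) k_gold ≈ 14.13; (b) c_gold ≈ 1.88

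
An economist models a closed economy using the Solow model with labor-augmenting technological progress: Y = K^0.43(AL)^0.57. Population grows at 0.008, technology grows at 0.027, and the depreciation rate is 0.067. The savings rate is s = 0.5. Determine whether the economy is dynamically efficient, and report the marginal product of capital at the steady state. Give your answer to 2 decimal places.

dynamically inefficient; MPK ≈ 0.09

The effective depreciation rate is n + g + δ = 0.008 + 0.027 + 0.067 = 0.102.
Steady-state k*: s·k^0.43 = 0.102·k gives k* = (0.5/0.102)^(1/0.57) ≈ 16.2620.
MPK = 0.43·16.2620^(-0.57) ≈ 0.0877.
MPK < n+g+δ = 0.102, so the economy is dynamically inefficient (over-saving).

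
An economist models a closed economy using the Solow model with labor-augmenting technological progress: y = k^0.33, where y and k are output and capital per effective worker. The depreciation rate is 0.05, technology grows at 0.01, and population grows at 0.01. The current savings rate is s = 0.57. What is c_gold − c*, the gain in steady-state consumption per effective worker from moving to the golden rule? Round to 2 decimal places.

Δc ≈ 0.23

Capital per effective worker breaks even when investment replaces (n + g + δ)·k; here n + g + δ = 0.07.
Current steady state (s = 0.57): k* = (0.57/0.07)^(1/0.67) ≈ 22.8754, y* = 22.8754^0.33 ≈ 2.8093, c* = (1−0.57)·2.8093 ≈ 1.2080.
Golden rule sets MPK = n+g+δ: 0.33·k^(0.33−1) = 0.07, so k_gold = (0.33/0.07)^(1/0.67) ≈ 10.1181.
y_gold = 10.1181^0.33 ≈ 2.1463, c_gold = y_gold − 0.07·k_gold ≈ 1.4380.
Gain: Δc = 1.4380 − 1.2080 ≈ 0.2300.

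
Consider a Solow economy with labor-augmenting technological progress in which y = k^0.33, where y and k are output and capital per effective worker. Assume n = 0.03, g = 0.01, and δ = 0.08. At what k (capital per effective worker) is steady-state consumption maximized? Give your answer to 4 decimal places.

The effective depreciation rate is n + g + δ = 0.03 + 0.01 + 0.08 = 0.12.
Maximizing c = f(k) − (n+g+δ)·k gives f'(k) = n+g+δ, i.e. 0.33·k^(0.33−1) = 0.12, so k_gold = (0.33/0.12)^(1/0.67) ≈ 4.5261.

k_gold ≈ 4.5261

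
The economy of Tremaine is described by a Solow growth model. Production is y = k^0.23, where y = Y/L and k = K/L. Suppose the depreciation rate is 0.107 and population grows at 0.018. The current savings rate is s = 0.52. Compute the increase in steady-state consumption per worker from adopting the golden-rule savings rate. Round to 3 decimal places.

Δc ≈ 0.189

The effective depreciation rate is n + δ = 0.018 + 0.107 = 0.125.
Current steady state (s = 0.52): k* = (0.52/0.125)^(1/0.77) ≈ 6.3682, y* = 6.3682^0.23 ≈ 1.5308, c* = (1−0.52)·1.5308 ≈ 0.7348.
At the golden rule the marginal product of capital equals n+δ: 0.23·k^(0.23−1) = 0.125. Solving, k_gold = (0.23/0.125)^(1/0.77) ≈ 2.2076.
y_gold = 2.2076^0.23 ≈ 1.1998, c_gold = y_gold − 0.125·k_gold ≈ 0.9238.
Gain: Δc = 0.9238 − 0.7348 ≈ 0.1890.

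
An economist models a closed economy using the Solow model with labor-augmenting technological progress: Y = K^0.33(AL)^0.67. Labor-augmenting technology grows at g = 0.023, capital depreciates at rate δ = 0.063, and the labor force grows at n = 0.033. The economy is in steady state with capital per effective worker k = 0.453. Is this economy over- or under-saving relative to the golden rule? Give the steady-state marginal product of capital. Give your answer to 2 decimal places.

under-saving; MPK ≈ 0.56

n + g + δ = 0.033 + 0.023 + 0.063 = 0.119.
MPK = 0.33·k^(0.33−1) = 0.33·0.453^(-0.67) ≈ 0.5610.
MPK > 0.119, so the economy is dynamically efficient (under-saving).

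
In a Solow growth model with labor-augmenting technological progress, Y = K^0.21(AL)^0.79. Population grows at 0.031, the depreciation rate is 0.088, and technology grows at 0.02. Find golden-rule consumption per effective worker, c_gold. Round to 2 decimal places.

c_gold ≈ 0.88

Break-even investment rate: n + g + δ = 0.031 + 0.02 + 0.088 = 0.139.
Setting f'(k) = n+g+δ gives 0.21·k^(0.21−1) = 0.139, hence k_gold = (0.21/0.139)^(1/0.79) ≈ 1.6859.
y_gold = 1.6859^0.21 ≈ 1.1159.
c_gold = y_gold − (n+g+δ)·k_gold = 1.1159 − 0.139·1.6859 ≈ 0.8816.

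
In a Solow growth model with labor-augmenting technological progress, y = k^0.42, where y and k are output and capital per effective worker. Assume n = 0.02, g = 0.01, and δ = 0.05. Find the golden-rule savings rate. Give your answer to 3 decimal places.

Break-even investment rate: n + g + δ = 0.02 + 0.01 + 0.05 = 0.08.
At the golden rule MPK = n+g+δ, and in any Cobb-Douglas steady state s = (n+g+δ)·k/y = MPK·k/y = capital's share 0.42.

s_gold = 0.420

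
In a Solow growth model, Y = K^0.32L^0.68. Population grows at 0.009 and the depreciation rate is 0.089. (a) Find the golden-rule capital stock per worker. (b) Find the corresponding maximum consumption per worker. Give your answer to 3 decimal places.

(a) k_gold ≈ 5.699; (b) c_gold ≈ 1.187

The effective depreciation rate is n + δ = 0.009 + 0.089 = 0.098.
At the golden rule the marginal product of capital equals n+δ: 0.32·k^(0.32−1) = 0.098. Solving, k_gold = (0.32/0.098)^(1/0.68) ≈ 5.6986.
y_gold = 5.6986^0.32 ≈ 1.7452; c_gold = y_gold − 0.098·k_gold ≈ 1.1867.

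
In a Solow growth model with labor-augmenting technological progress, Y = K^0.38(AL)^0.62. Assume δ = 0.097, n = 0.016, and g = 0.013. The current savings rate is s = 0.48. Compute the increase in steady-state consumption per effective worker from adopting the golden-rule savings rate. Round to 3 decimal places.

n + g + δ = 0.016 + 0.013 + 0.097 = 0.126.
Current steady state (s = 0.48): k* = (0.48/0.126)^(1/0.62) ≈ 8.6475, y* = 8.6475^0.38 ≈ 2.2700, c* = (1−0.48)·2.2700 ≈ 1.1804.
Setting f'(k) = n+g+δ gives 0.38·k^(0.38−1) = 0.126, hence k_gold = (0.38/0.126)^(1/0.62) ≈ 5.9326.
y_gold = 5.9326^0.38 ≈ 1.9671, c_gold = y_gold − 0.126·k_gold ≈ 1.2196.
Gain: Δc = 1.2196 − 1.1804 ≈ 0.0392.

Δc ≈ 0.039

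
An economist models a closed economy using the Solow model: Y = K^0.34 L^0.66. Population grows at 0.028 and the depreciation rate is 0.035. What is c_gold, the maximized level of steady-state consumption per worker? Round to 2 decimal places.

c_gold ≈ 1.57

The effective depreciation rate is n + δ = 0.028 + 0.035 = 0.063.
Maximizing c = f(k) − (n+δ)·k gives f'(k) = n+δ, i.e. 0.34·k^(0.34−1) = 0.063, so k_gold = (0.34/0.063)^(1/0.66) ≈ 12.8618.
y_gold = 12.8618^0.34 ≈ 2.3832.
c_gold = y_gold − (n+δ)·k_gold = 2.3832 − 0.063·12.8618 ≈ 1.5729.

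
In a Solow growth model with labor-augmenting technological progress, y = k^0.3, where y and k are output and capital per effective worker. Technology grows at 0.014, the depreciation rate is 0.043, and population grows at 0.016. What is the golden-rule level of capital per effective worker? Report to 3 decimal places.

Capital per effective worker breaks even when investment replaces (n + g + δ)·k; here n + g + δ = 0.073.
Setting f'(k) = n+g+δ gives 0.3·k^(0.3−1) = 0.073, hence k_gold = (0.3/0.073)^(1/0.7) ≈ 7.5310.

k_gold ≈ 7.531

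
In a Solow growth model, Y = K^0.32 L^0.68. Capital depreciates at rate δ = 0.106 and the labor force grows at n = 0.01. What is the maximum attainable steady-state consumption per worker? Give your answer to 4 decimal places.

Capital per worker breaks even when investment replaces (n + δ)·k; here n + δ = 0.116.
Maximizing c = f(k) − (n+δ)·k gives f'(k) = n+δ, i.e. 0.32·k^(0.32−1) = 0.116, so k_gold = (0.32/0.116)^(1/0.68) ≈ 4.4471.
y_gold = 4.4471^0.32 ≈ 1.6121.
c_gold = y_gold − (n+δ)·k_gold = 1.6121 − 0.116·4.4471 ≈ 1.0962.

c_gold ≈ 1.0962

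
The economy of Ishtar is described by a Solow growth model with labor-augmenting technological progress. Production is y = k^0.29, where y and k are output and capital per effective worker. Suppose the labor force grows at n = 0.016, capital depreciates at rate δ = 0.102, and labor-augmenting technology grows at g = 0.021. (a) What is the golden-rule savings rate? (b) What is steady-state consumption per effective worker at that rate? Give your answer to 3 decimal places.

Capital per effective worker breaks even when investment replaces (n + g + δ)·k; here n + g + δ = 0.139.
For Cobb-Douglas, s_gold equals capital's share: s_gold = 0.29.
Golden rule sets MPK = n+g+δ: 0.29·k^(0.29−1) = 0.139, so k_gold = (0.29/0.139)^(1/0.71) ≈ 2.8173.
y_gold = 2.8173^0.29 ≈ 1.3504; c_gold = (1−0.29)·y_gold ≈ 0.9588.

(a) s_gold = 0.290; (b) c_gold ≈ 0.959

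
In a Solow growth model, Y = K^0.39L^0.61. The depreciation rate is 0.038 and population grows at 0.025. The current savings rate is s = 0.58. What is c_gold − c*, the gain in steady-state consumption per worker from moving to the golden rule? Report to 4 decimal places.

Break-even investment rate: n + δ = 0.025 + 0.038 = 0.063.
Current steady state (s = 0.58): k* = (0.58/0.063)^(1/0.61) ≈ 38.0602, y* = 38.0602^0.39 ≈ 4.1341, c* = (1−0.58)·4.1341 ≈ 1.7363.
Maximizing c = f(k) − (n+δ)·k gives f'(k) = n+δ, i.e. 0.39·k^(0.39−1) = 0.063, so k_gold = (0.39/0.063)^(1/0.61) ≈ 19.8568.
y_gold = 19.8568^0.39 ≈ 3.2076, c_gold = y_gold − 0.063·k_gold ≈ 1.9567.
Gain: Δc = 1.9567 − 1.7363 ≈ 0.2203.

Δc ≈ 0.2203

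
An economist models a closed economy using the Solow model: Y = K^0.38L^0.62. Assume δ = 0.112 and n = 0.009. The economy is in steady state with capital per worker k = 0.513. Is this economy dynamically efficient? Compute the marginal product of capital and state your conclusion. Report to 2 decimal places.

dynamically efficient; MPK ≈ 0.57

Break-even investment rate: n + δ = 0.009 + 0.112 = 0.121.
MPK = 0.38·k^(0.38−1) = 0.38·0.513^(-0.62) ≈ 0.5748.
MPK > 0.121, so the economy is dynamically efficient (under-saving).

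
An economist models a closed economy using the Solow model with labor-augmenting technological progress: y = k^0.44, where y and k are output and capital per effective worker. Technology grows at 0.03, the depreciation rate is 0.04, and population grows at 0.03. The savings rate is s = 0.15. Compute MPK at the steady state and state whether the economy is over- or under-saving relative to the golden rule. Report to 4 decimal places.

Break-even investment rate: n + g + δ = 0.03 + 0.03 + 0.04 = 0.1.
Steady-state k*: s·k^0.44 = 0.1·k gives k* = (0.15/0.1)^(1/0.56) ≈ 2.0628.
MPK = 0.44·2.0628^(-0.56) ≈ 0.2933.
MPK > n+g+δ = 0.1, so the economy is dynamically efficient (under-saving).

under-saving; MPK ≈ 0.2933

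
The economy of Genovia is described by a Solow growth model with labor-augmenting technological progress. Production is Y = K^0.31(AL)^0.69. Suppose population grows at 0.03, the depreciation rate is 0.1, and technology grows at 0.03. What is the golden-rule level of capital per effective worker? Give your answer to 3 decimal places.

n + g + δ = 0.03 + 0.03 + 0.1 = 0.16.
Setting f'(k) = n+g+δ gives 0.31·k^(0.31−1) = 0.16, hence k_gold = (0.31/0.16)^(1/0.69) ≈ 2.6079.

k_gold ≈ 2.608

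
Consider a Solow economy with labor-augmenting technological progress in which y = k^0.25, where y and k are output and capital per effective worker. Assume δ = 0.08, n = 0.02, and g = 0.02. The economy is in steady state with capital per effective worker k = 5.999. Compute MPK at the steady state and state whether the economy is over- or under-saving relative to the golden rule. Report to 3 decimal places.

Capital per effective worker breaks even when investment replaces (n + g + δ)·k; here n + g + δ = 0.12.
MPK = 0.25·k^(0.25−1) = 0.25·5.999^(-0.75) ≈ 0.0652.
MPK < 0.12, so the economy is dynamically inefficient (over-saving).

over-saving; MPK ≈ 0.065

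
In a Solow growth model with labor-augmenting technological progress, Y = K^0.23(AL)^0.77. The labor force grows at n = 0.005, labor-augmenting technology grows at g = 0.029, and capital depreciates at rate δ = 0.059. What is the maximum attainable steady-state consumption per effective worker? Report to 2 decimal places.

c_gold ≈ 1.01

n + g + δ = 0.005 + 0.029 + 0.059 = 0.093.
Golden rule sets MPK = n+g+δ: 0.23·k^(0.23−1) = 0.093, so k_gold = (0.23/0.093)^(1/0.77) ≈ 3.2412.
y_gold = 3.2412^0.23 ≈ 1.3106.
c_gold = y_gold − (n+g+δ)·k_gold = 1.3106 − 0.093·3.2412 ≈ 1.0091.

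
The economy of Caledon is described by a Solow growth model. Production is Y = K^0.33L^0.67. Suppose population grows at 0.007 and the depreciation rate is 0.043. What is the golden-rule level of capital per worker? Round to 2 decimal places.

k_gold ≈ 16.72

n + δ = 0.007 + 0.043 = 0.05.
Setting f'(k) = n+δ gives 0.33·k^(0.33−1) = 0.05, hence k_gold = (0.33/0.05)^(1/0.67) ≈ 16.7186.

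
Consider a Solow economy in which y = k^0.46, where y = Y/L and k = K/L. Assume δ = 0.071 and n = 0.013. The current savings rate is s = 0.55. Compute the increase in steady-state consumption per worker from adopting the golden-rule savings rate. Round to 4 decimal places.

Δc ≈ 0.0682

The effective depreciation rate is n + δ = 0.013 + 0.071 = 0.084.
Current steady state (s = 0.55): k* = (0.55/0.084)^(1/0.54) ≈ 32.4538, y* = 32.4538^0.46 ≈ 4.9566, c* = (1−0.55)·4.9566 ≈ 2.2305.
At the golden rule the marginal product of capital equals n+δ: 0.46·k^(0.46−1) = 0.084. Solving, k_gold = (0.46/0.084)^(1/0.54) ≈ 23.3106.
y_gold = 23.3106^0.46 ≈ 4.2567, c_gold = y_gold − 0.084·k_gold ≈ 2.2986.
Gain: Δc = 2.2986 − 2.2305 ≈ 0.0682.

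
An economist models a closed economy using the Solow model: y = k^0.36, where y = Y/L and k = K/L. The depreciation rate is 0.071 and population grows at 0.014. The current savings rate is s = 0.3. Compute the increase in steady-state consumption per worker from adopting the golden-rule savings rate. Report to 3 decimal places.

Break-even investment rate: n + δ = 0.014 + 0.071 = 0.085.
Current steady state (s = 0.3): k* = (0.3/0.085)^(1/0.64) ≈ 7.1744, y* = 7.1744^0.36 ≈ 2.0327, c* = (1−0.3)·2.0327 ≈ 1.4229.
At the golden rule the marginal product of capital equals n+δ: 0.36·k^(0.36−1) = 0.085. Solving, k_gold = (0.36/0.085)^(1/0.64) ≈ 9.5391.
y_gold = 9.5391^0.36 ≈ 2.2523, c_gold = y_gold − 0.085·k_gold ≈ 1.4415.
Gain: Δc = 1.4415 − 1.4229 ≈ 0.0185.

Δc ≈ 0.019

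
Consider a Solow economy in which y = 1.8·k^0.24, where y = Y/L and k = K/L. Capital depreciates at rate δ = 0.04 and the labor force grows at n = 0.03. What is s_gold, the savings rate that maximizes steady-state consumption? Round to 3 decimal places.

s_gold = 0.240

n + δ = 0.03 + 0.04 = 0.07.
At the golden rule MPK = n+δ, and in any Cobb-Douglas steady state s = (n+δ)·k/y = MPK·k/y = capital's share 0.24.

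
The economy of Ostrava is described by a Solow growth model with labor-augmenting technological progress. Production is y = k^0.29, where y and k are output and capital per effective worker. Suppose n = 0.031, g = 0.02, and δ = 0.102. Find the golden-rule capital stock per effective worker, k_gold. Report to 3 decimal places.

Break-even investment rate: n + g + δ = 0.031 + 0.02 + 0.102 = 0.153.
Setting f'(k) = n+g+δ gives 0.29·k^(0.29−1) = 0.153, hence k_gold = (0.29/0.153)^(1/0.71) ≈ 2.4611.

k_gold ≈ 2.461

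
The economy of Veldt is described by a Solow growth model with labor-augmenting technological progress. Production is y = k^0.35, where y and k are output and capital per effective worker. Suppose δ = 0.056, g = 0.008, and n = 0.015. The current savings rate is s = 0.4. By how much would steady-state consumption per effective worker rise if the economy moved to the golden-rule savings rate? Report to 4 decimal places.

Δc ≈ 0.0117

The effective depreciation rate is n + g + δ = 0.015 + 0.008 + 0.056 = 0.079.
Current steady state (s = 0.4): k* = (0.4/0.079)^(1/0.65) ≈ 12.1267, y* = 12.1267^0.35 ≈ 2.3950, c* = (1−0.4)·2.3950 ≈ 1.4370.
Golden rule sets MPK = n+g+δ: 0.35·k^(0.35−1) = 0.079, so k_gold = (0.35/0.079)^(1/0.65) ≈ 9.8747.
y_gold = 9.8747^0.35 ≈ 2.2289, c_gold = y_gold − 0.079·k_gold ≈ 1.4488.
Gain: Δc = 1.4488 − 1.4370 ≈ 0.0117.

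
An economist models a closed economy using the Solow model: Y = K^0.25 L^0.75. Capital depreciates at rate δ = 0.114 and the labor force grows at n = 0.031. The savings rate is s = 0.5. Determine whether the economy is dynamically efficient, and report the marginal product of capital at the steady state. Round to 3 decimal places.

Capital per worker breaks even when investment replaces (n + δ)·k; here n + δ = 0.145.
Steady-state k*: s·k^0.25 = 0.145·k gives k* = (0.5/0.145)^(1/0.75) ≈ 5.2096.
MPK = 0.25·5.2096^(-0.75) ≈ 0.0725.
MPK < n+δ = 0.145, so the economy is dynamically inefficient (over-saving).

dynamically inefficient; MPK ≈ 0.072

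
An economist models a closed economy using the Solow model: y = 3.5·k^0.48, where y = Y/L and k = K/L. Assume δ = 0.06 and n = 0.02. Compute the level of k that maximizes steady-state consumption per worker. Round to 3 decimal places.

k_gold ≈ 348.923

n + δ = 0.02 + 0.06 = 0.08.
At the golden rule the marginal product of capital equals n+δ: 0.48·3.5·k^(0.48−1) = 0.08. Solving, k_gold = (0.48·3.5/0.08)^(1/0.52) ≈ 348.9229.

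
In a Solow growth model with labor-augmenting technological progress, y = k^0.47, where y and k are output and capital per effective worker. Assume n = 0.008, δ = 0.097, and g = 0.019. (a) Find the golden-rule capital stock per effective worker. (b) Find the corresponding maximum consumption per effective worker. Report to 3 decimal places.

Capital per effective worker breaks even when investment replaces (n + g + δ)·k; here n + g + δ = 0.124.
Golden rule sets MPK = n+g+δ: 0.47·k^(0.47−1) = 0.124, so k_gold = (0.47/0.124)^(1/0.53) ≈ 12.3550.
y_gold = 12.3550^0.47 ≈ 3.2596; c_gold = y_gold − 0.124·k_gold ≈ 1.7276.

(a) k_gold ≈ 12.355; (b) c_gold ≈ 1.728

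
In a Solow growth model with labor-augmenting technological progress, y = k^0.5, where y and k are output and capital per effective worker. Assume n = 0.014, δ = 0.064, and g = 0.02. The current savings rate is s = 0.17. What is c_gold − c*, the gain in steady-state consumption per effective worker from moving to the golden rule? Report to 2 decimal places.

Δc ≈ 1.11

n + g + δ = 0.014 + 0.02 + 0.064 = 0.098.
Current steady state (s = 0.17): k* = (0.17/0.098)^(1/0.5) ≈ 3.0092, y* = 3.0092^0.5 ≈ 1.7347, c* = (1−0.17)·1.7347 ≈ 1.4398.
Maximizing c = f(k) − (n+g+δ)·k gives f'(k) = n+g+δ, i.e. 0.5·k^(0.5−1) = 0.098, so k_gold = (0.5/0.098)^(1/0.5) ≈ 26.0308.
y_gold = 26.0308^0.5 ≈ 5.1020, c_gold = y_gold − 0.098·k_gold ≈ 2.5510.
Gain: Δc = 2.5510 − 1.4398 ≈ 1.1112.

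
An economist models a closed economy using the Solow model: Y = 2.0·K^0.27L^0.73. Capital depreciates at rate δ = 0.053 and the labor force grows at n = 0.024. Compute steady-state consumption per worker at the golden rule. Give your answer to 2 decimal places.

The effective depreciation rate is n + δ = 0.024 + 0.053 = 0.077.
Maximizing c = f(k) − (n+δ)·k gives f'(k) = n+δ, i.e. 0.27·2.0·k^(0.27−1) = 0.077, so k_gold = (0.27·2.0/0.077)^(1/0.73) ≈ 14.4136.
y_gold = 2.0·14.4136^0.27 ≈ 4.1105.
c_gold = y_gold − (n+δ)·k_gold = 4.1105 − 0.077·14.4136 ≈ 3.0007.

c_gold ≈ 3.00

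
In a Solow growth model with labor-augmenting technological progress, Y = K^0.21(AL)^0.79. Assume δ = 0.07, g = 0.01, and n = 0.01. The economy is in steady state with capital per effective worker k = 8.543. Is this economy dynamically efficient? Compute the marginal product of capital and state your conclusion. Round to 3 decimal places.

dynamically inefficient; MPK ≈ 0.039

n + g + δ = 0.01 + 0.01 + 0.07 = 0.09.
MPK = 0.21·k^(0.21−1) = 0.21·8.543^(-0.79) ≈ 0.0386.
MPK < 0.09, so the economy is dynamically inefficient (over-saving).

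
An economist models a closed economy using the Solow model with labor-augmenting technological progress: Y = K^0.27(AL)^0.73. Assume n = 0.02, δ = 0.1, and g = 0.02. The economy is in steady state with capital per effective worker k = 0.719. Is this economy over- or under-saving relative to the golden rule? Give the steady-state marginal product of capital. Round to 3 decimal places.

Break-even investment rate: n + g + δ = 0.02 + 0.02 + 0.1 = 0.14.
MPK = 0.27·k^(0.27−1) = 0.27·0.719^(-0.73) ≈ 0.3435.
MPK > 0.14, so the economy is dynamically efficient (under-saving).

under-saving; MPK ≈ 0.344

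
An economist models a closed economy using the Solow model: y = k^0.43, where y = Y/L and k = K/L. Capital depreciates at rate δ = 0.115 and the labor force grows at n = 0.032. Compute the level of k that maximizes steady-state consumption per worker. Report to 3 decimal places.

k_gold ≈ 6.574

The effective depreciation rate is n + δ = 0.032 + 0.115 = 0.147.
Setting f'(k) = n+δ gives 0.43·k^(0.43−1) = 0.147, hence k_gold = (0.43/0.147)^(1/0.57) ≈ 6.5737.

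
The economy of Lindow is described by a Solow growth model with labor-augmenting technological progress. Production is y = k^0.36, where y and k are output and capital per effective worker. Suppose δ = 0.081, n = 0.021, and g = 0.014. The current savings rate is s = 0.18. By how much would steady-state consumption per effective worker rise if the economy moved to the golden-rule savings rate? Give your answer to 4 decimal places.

n + g + δ = 0.021 + 0.014 + 0.081 = 0.116.
Current steady state (s = 0.18): k* = (0.18/0.116)^(1/0.64) ≈ 1.9868, y* = 1.9868^0.36 ≈ 1.2804, c* = (1−0.18)·1.2804 ≈ 1.0499.
Maximizing c = f(k) − (n+g+δ)·k gives f'(k) = n+g+δ, i.e. 0.36·k^(0.36−1) = 0.116, so k_gold = (0.36/0.116)^(1/0.64) ≈ 5.8682.
y_gold = 5.8682^0.36 ≈ 1.8909, c_gold = y_gold − 0.116·k_gold ≈ 1.2102.
Gain: Δc = 1.2102 − 1.0499 ≈ 0.1603.

Δc ≈ 0.1603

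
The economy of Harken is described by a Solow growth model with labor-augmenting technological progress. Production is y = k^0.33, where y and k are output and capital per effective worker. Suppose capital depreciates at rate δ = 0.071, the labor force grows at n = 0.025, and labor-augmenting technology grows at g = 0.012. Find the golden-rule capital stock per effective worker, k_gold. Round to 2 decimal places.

k_gold ≈ 5.30

Capital per effective worker breaks even when investment replaces (n + g + δ)·k; here n + g + δ = 0.108.
Setting f'(k) = n+g+δ gives 0.33·k^(0.33−1) = 0.108, hence k_gold = (0.33/0.108)^(1/0.67) ≈ 5.2968.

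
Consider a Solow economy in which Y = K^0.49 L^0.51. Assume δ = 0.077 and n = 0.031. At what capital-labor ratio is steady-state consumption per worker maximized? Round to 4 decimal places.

n + δ = 0.031 + 0.077 = 0.108.
Setting f'(k) = n+δ gives 0.49·k^(0.49−1) = 0.108, hence k_gold = (0.49/0.108)^(1/0.51) ≈ 19.3994.

k_gold ≈ 19.3994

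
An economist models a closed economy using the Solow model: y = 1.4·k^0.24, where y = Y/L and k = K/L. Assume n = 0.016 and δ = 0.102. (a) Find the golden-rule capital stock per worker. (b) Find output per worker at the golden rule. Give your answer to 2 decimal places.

(a) k_gold ≈ 3.96; (b) y_gold ≈ 1.95

n + δ = 0.016 + 0.102 = 0.118.
Maximizing c = f(k) − (n+δ)·k gives f'(k) = n+δ, i.e. 0.24·1.4·k^(0.24−1) = 0.118, so k_gold = (0.24·1.4/0.118)^(1/0.76) ≈ 3.9625.
y_gold = 1.4·3.9625^0.24 ≈ 1.9482.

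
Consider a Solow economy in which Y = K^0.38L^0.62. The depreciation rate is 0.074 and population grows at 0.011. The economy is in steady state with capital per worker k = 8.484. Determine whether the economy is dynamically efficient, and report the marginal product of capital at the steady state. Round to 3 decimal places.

The effective depreciation rate is n + δ = 0.011 + 0.074 = 0.085.
MPK = 0.38·k^(0.38−1) = 0.38·8.484^(-0.62) ≈ 0.1009.
MPK > 0.085, so the economy is dynamically efficient (under-saving).

dynamically efficient; MPK ≈ 0.101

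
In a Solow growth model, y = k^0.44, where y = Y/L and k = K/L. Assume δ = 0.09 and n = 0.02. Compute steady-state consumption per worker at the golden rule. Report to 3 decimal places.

Capital per worker breaks even when investment replaces (n + δ)·k; here n + δ = 0.11.
Maximizing c = f(k) − (n+δ)·k gives f'(k) = n+δ, i.e. 0.44·k^(0.44−1) = 0.11, so k_gold = (0.44/0.11)^(1/0.56) ≈ 11.8880.
y_gold = 11.8880^0.44 ≈ 2.9720.
c_gold = y_gold − (n+δ)·k_gold = 2.9720 − 0.11·11.8880 ≈ 1.6643.

c_gold ≈ 1.664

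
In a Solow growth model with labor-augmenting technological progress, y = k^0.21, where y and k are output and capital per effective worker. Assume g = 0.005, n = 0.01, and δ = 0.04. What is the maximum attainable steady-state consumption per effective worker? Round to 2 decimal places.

The effective depreciation rate is n + g + δ = 0.01 + 0.005 + 0.04 = 0.055.
At the golden rule the marginal product of capital equals n+g+δ: 0.21·k^(0.21−1) = 0.055. Solving, k_gold = (0.21/0.055)^(1/0.79) ≈ 5.4516.
y_gold = 5.4516^0.21 ≈ 1.4278.
c_gold = y_gold − (n+g+δ)·k_gold = 1.4278 − 0.055·5.4516 ≈ 1.1280.

c_gold ≈ 1.13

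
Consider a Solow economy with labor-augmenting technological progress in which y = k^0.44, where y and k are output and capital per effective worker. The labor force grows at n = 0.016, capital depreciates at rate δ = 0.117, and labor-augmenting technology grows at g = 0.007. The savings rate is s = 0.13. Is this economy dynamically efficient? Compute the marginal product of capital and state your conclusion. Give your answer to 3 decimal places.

The effective depreciation rate is n + g + δ = 0.016 + 0.007 + 0.117 = 0.14.
Steady-state k*: s·k^0.44 = 0.14·k gives k* = (0.13/0.14)^(1/0.56) ≈ 0.8760.
MPK = 0.44·0.8760^(-0.56) ≈ 0.4738.
MPK > n+g+δ = 0.14, so the economy is dynamically efficient (under-saving).

dynamically efficient; MPK ≈ 0.474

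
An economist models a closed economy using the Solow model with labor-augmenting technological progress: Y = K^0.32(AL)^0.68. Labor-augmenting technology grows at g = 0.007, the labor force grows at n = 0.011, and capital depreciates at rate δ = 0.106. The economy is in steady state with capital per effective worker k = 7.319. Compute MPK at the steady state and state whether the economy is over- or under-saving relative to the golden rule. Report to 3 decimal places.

over-saving; MPK ≈ 0.083

The effective depreciation rate is n + g + δ = 0.011 + 0.007 + 0.106 = 0.124.
MPK = 0.32·k^(0.32−1) = 0.32·7.319^(-0.68) ≈ 0.0827.
MPK < 0.124, so the economy is dynamically inefficient (over-saving).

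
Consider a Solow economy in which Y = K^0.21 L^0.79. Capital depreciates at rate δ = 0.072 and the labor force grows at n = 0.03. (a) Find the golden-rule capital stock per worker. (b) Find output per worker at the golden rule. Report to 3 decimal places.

(a) k_gold ≈ 2.495; (b) y_gold ≈ 1.212

n + δ = 0.03 + 0.072 = 0.102.
Golden rule sets MPK = n+δ: 0.21·k^(0.21−1) = 0.102, so k_gold = (0.21/0.102)^(1/0.79) ≈ 2.4945.
y_gold = 2.4945^0.21 ≈ 1.2116.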